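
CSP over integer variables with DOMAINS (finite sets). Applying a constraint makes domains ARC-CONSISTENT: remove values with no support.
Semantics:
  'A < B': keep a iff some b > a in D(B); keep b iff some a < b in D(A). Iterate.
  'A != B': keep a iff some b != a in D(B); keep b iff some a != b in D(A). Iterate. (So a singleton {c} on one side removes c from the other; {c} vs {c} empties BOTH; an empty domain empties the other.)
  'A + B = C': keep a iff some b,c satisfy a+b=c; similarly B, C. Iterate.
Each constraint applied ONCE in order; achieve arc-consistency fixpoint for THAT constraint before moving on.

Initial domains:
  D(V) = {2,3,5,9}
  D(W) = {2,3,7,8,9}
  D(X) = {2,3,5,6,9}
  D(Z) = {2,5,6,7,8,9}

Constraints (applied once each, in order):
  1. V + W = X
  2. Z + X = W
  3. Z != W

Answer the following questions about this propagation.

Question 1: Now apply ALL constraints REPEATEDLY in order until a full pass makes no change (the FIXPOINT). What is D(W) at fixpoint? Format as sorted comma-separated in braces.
pass 0 (initial): D(W)={2,3,7,8,9}
pass 1: V {2,3,5,9}->{2,3}; W {2,3,7,8,9}->{7}; X {2,3,5,6,9}->{5}; Z {2,5,6,7,8,9}->{2}
pass 2: V {2,3}->{}; W {7}->{}; X {5}->{}; Z {2}->{}
pass 3: no change
Fixpoint after 3 passes: D(W) = {}

Answer: {}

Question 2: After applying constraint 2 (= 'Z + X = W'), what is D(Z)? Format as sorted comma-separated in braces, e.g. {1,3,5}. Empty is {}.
Answer: {2}

Derivation:
Constraint 1 (V + W = X) on D(V)={2,3,5,9} D(W)={2,3,7,8,9} D(X)={2,3,5,6,9}: V {2,3,5,9}->{2,3}; W {2,3,7,8,9}->{2,3,7}; X {2,3,5,6,9}->{5,6,9}
Constraint 2 (Z + X = W) on D(Z)={2,5,6,7,8,9} D(X)={5,6,9} D(W)={2,3,7}: Z {2,5,6,7,8,9}->{2}; X {5,6,9}->{5}; W {2,3,7}->{7}
So after constraint 2: D(Z) = {2}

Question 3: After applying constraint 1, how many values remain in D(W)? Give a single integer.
Answer: 3

Derivation:
Constraint 1 (V + W = X) on D(V)={2,3,5,9} D(W)={2,3,7,8,9} D(X)={2,3,5,6,9}: V {2,3,5,9}->{2,3}; W {2,3,7,8,9}->{2,3,7}; X {2,3,5,6,9}->{5,6,9}
So after constraint 1: D(W)={2,3,7}, size = 3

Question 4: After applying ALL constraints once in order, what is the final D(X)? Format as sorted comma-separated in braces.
Constraint 1 (V + W = X) on D(V)={2,3,5,9} D(W)={2,3,7,8,9} D(X)={2,3,5,6,9}: V {2,3,5,9}->{2,3}; W {2,3,7,8,9}->{2,3,7}; X {2,3,5,6,9}->{5,6,9}
Constraint 2 (Z + X = W) on D(Z)={2,5,6,7,8,9} D(X)={5,6,9} D(W)={2,3,7}: Z {2,5,6,7,8,9}->{2}; X {5,6,9}->{5}; W {2,3,7}->{7}
Constraint 3 (Z != W) on D(Z)={2} D(W)={7}: no change
So after all 3 constraints: D(X) = {5}

Answer: {5}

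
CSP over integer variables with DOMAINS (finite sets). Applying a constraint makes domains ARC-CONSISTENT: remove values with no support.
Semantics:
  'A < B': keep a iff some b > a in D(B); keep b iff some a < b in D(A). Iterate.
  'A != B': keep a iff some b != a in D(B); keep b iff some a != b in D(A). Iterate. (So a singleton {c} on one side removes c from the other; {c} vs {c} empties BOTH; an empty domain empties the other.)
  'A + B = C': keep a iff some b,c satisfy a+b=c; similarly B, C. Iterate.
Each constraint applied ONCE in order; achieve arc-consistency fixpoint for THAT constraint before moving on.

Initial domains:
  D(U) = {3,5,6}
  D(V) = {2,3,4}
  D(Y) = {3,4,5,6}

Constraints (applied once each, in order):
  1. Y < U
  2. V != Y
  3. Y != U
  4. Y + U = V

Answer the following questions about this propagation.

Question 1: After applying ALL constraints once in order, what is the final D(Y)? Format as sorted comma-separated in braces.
Constraint 1 (Y < U) on D(Y)={3,4,5,6} D(U)={3,5,6}: Y {3,4,5,6}->{3,4,5}; U {3,5,6}->{5,6}
Constraint 2 (V != Y) on D(V)={2,3,4} D(Y)={3,4,5}: no change
Constraint 3 (Y != U) on D(Y)={3,4,5} D(U)={5,6}: no change
Constraint 4 (Y + U = V) on D(Y)={3,4,5} D(U)={5,6} D(V)={2,3,4}: Y {3,4,5}->{}; U {5,6}->{}; V {2,3,4}->{}
So after all 4 constraints: D(Y) = {}

Answer: {}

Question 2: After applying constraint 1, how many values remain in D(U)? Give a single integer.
Constraint 1 (Y < U) on D(Y)={3,4,5,6} D(U)={3,5,6}: Y {3,4,5,6}->{3,4,5}; U {3,5,6}->{5,6}
So after constraint 1: D(U)={5,6}, size = 2

Answer: 2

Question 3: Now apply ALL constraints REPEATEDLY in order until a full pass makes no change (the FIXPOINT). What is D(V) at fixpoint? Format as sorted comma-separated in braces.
pass 0 (initial): D(V)={2,3,4}
pass 1: U {3,5,6}->{}; V {2,3,4}->{}; Y {3,4,5,6}->{}
pass 2: no change
Fixpoint after 2 passes: D(V) = {}

Answer: {}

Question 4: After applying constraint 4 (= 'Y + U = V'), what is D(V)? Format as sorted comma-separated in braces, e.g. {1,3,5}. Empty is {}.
Answer: {}

Derivation:
Constraint 1 (Y < U) on D(Y)={3,4,5,6} D(U)={3,5,6}: Y {3,4,5,6}->{3,4,5}; U {3,5,6}->{5,6}
Constraint 2 (V != Y) on D(V)={2,3,4} D(Y)={3,4,5}: no change
Constraint 3 (Y != U) on D(Y)={3,4,5} D(U)={5,6}: no change
Constraint 4 (Y + U = V) on D(Y)={3,4,5} D(U)={5,6} D(V)={2,3,4}: Y {3,4,5}->{}; U {5,6}->{}; V {2,3,4}->{}
So after constraint 4: D(V) = {}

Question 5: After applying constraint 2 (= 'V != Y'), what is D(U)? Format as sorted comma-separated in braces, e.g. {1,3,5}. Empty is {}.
Answer: {5,6}

Derivation:
Constraint 1 (Y < U) on D(Y)={3,4,5,6} D(U)={3,5,6}: Y {3,4,5,6}->{3,4,5}; U {3,5,6}->{5,6}
Constraint 2 (V != Y) on D(V)={2,3,4} D(Y)={3,4,5}: no change
So after constraint 2: D(U) = {5,6}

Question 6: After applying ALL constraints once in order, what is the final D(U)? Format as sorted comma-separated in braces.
Constraint 1 (Y < U) on D(Y)={3,4,5,6} D(U)={3,5,6}: Y {3,4,5,6}->{3,4,5}; U {3,5,6}->{5,6}
Constraint 2 (V != Y) on D(V)={2,3,4} D(Y)={3,4,5}: no change
Constraint 3 (Y != U) on D(Y)={3,4,5} D(U)={5,6}: no change
Constraint 4 (Y + U = V) on D(Y)={3,4,5} D(U)={5,6} D(V)={2,3,4}: Y {3,4,5}->{}; U {5,6}->{}; V {2,3,4}->{}
So after all 4 constraints: D(U) = {}

Answer: {}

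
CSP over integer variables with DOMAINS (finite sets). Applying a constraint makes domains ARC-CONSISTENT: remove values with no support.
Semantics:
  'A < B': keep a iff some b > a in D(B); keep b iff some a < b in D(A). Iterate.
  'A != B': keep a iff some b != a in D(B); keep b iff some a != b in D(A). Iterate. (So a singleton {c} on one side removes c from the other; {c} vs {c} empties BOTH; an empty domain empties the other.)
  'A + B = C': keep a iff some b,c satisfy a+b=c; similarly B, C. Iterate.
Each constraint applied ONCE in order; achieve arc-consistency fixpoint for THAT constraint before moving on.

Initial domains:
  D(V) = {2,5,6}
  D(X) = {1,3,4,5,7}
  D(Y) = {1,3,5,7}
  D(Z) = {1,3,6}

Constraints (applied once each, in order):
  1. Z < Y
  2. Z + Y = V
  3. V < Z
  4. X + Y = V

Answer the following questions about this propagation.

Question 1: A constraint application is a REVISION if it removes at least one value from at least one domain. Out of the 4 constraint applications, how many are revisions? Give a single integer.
Answer: 4

Derivation:
Constraint 1 (Z < Y) on D(Z)={1,3,6} D(Y)={1,3,5,7}: Y {1,3,5,7}->{3,5,7} => REVISION
Constraint 2 (Z + Y = V) on D(Z)={1,3,6} D(Y)={3,5,7} D(V)={2,5,6}: Z {1,3,6}->{1,3}; Y {3,5,7}->{3,5}; V {2,5,6}->{6} => REVISION
Constraint 3 (V < Z) on D(V)={6} D(Z)={1,3}: V {6}->{}; Z {1,3}->{} => REVISION
Constraint 4 (X + Y = V) on D(X)={1,3,4,5,7} D(Y)={3,5} D(V)={}: X {1,3,4,5,7}->{}; Y {3,5}->{} => REVISION
Total revisions = 4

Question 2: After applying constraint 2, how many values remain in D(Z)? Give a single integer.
Answer: 2

Derivation:
Constraint 1 (Z < Y) on D(Z)={1,3,6} D(Y)={1,3,5,7}: Y {1,3,5,7}->{3,5,7}
Constraint 2 (Z + Y = V) on D(Z)={1,3,6} D(Y)={3,5,7} D(V)={2,5,6}: Z {1,3,6}->{1,3}; Y {3,5,7}->{3,5}; V {2,5,6}->{6}
So after constraint 2: D(Z)={1,3}, size = 2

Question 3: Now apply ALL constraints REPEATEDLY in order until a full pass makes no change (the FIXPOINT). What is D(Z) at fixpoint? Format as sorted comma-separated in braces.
Answer: {}

Derivation:
pass 0 (initial): D(Z)={1,3,6}
pass 1: V {2,5,6}->{}; X {1,3,4,5,7}->{}; Y {1,3,5,7}->{}; Z {1,3,6}->{}
pass 2: no change
Fixpoint after 2 passes: D(Z) = {}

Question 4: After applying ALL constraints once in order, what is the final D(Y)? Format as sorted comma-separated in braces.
Answer: {}

Derivation:
Constraint 1 (Z < Y) on D(Z)={1,3,6} D(Y)={1,3,5,7}: Y {1,3,5,7}->{3,5,7}
Constraint 2 (Z + Y = V) on D(Z)={1,3,6} D(Y)={3,5,7} D(V)={2,5,6}: Z {1,3,6}->{1,3}; Y {3,5,7}->{3,5}; V {2,5,6}->{6}
Constraint 3 (V < Z) on D(V)={6} D(Z)={1,3}: V {6}->{}; Z {1,3}->{}
Constraint 4 (X + Y = V) on D(X)={1,3,4,5,7} D(Y)={3,5} D(V)={}: X {1,3,4,5,7}->{}; Y {3,5}->{}
So after all 4 constraints: D(Y) = {}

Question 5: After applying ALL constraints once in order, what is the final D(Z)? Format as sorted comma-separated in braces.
Answer: {}

Derivation:
Constraint 1 (Z < Y) on D(Z)={1,3,6} D(Y)={1,3,5,7}: Y {1,3,5,7}->{3,5,7}
Constraint 2 (Z + Y = V) on D(Z)={1,3,6} D(Y)={3,5,7} D(V)={2,5,6}: Z {1,3,6}->{1,3}; Y {3,5,7}->{3,5}; V {2,5,6}->{6}
Constraint 3 (V < Z) on D(V)={6} D(Z)={1,3}: V {6}->{}; Z {1,3}->{}
Constraint 4 (X + Y = V) on D(X)={1,3,4,5,7} D(Y)={3,5} D(V)={}: X {1,3,4,5,7}->{}; Y {3,5}->{}
So after all 4 constraints: D(Z) = {}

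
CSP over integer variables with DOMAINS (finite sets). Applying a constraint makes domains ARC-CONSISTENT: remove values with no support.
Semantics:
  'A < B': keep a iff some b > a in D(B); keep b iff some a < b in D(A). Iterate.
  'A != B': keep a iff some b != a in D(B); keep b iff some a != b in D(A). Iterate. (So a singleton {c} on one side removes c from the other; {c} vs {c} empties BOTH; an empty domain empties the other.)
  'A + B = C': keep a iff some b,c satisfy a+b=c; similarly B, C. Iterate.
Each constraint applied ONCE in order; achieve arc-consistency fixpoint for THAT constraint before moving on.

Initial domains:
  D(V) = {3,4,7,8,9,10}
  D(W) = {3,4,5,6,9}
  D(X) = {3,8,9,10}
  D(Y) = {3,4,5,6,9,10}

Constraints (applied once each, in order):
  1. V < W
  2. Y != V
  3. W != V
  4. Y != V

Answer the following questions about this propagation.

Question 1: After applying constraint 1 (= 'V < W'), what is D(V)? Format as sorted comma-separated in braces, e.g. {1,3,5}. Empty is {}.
Answer: {3,4,7,8}

Derivation:
Constraint 1 (V < W) on D(V)={3,4,7,8,9,10} D(W)={3,4,5,6,9}: V {3,4,7,8,9,10}->{3,4,7,8}; W {3,4,5,6,9}->{4,5,6,9}
So after constraint 1: D(V) = {3,4,7,8}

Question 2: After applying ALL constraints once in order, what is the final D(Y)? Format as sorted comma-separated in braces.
Answer: {3,4,5,6,9,10}

Derivation:
Constraint 1 (V < W) on D(V)={3,4,7,8,9,10} D(W)={3,4,5,6,9}: V {3,4,7,8,9,10}->{3,4,7,8}; W {3,4,5,6,9}->{4,5,6,9}
Constraint 2 (Y != V) on D(Y)={3,4,5,6,9,10} D(V)={3,4,7,8}: no change
Constraint 3 (W != V) on D(W)={4,5,6,9} D(V)={3,4,7,8}: no change
Constraint 4 (Y != V) on D(Y)={3,4,5,6,9,10} D(V)={3,4,7,8}: no change
So after all 4 constraints: D(Y) = {3,4,5,6,9,10}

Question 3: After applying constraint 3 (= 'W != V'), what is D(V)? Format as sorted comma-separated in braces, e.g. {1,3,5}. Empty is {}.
Answer: {3,4,7,8}

Derivation:
Constraint 1 (V < W) on D(V)={3,4,7,8,9,10} D(W)={3,4,5,6,9}: V {3,4,7,8,9,10}->{3,4,7,8}; W {3,4,5,6,9}->{4,5,6,9}
Constraint 2 (Y != V) on D(Y)={3,4,5,6,9,10} D(V)={3,4,7,8}: no change
Constraint 3 (W != V) on D(W)={4,5,6,9} D(V)={3,4,7,8}: no change
So after constraint 3: D(V) = {3,4,7,8}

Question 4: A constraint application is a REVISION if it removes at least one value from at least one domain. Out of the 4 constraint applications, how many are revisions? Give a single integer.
Constraint 1 (V < W) on D(V)={3,4,7,8,9,10} D(W)={3,4,5,6,9}: V {3,4,7,8,9,10}->{3,4,7,8}; W {3,4,5,6,9}->{4,5,6,9} => REVISION
Constraint 2 (Y != V) on D(Y)={3,4,5,6,9,10} D(V)={3,4,7,8}: no change => not a revision
Constraint 3 (W != V) on D(W)={4,5,6,9} D(V)={3,4,7,8}: no change => not a revision
Constraint 4 (Y != V) on D(Y)={3,4,5,6,9,10} D(V)={3,4,7,8}: no change => not a revision
Total revisions = 1

Answer: 1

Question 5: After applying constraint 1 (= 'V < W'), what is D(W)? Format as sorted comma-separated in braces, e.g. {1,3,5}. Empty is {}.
Constraint 1 (V < W) on D(V)={3,4,7,8,9,10} D(W)={3,4,5,6,9}: V {3,4,7,8,9,10}->{3,4,7,8}; W {3,4,5,6,9}->{4,5,6,9}
So after constraint 1: D(W) = {4,5,6,9}

Answer: {4,5,6,9}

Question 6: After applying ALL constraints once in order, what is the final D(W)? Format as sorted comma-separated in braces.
Constraint 1 (V < W) on D(V)={3,4,7,8,9,10} D(W)={3,4,5,6,9}: V {3,4,7,8,9,10}->{3,4,7,8}; W {3,4,5,6,9}->{4,5,6,9}
Constraint 2 (Y != V) on D(Y)={3,4,5,6,9,10} D(V)={3,4,7,8}: no change
Constraint 3 (W != V) on D(W)={4,5,6,9} D(V)={3,4,7,8}: no change
Constraint 4 (Y != V) on D(Y)={3,4,5,6,9,10} D(V)={3,4,7,8}: no change
So after all 4 constraints: D(W) = {4,5,6,9}

Answer: {4,5,6,9}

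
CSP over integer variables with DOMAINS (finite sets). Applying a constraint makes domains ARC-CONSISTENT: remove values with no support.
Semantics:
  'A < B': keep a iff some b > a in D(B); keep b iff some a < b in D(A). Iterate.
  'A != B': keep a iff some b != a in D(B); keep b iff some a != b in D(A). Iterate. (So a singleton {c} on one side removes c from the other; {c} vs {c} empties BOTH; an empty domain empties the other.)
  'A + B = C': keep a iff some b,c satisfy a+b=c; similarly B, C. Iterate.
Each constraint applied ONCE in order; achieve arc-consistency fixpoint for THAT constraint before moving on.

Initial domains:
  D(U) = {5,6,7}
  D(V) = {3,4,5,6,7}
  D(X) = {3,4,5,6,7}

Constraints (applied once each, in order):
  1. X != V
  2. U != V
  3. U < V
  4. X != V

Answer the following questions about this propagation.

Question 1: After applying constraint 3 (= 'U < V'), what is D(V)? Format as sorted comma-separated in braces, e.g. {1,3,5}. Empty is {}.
Answer: {6,7}

Derivation:
Constraint 1 (X != V) on D(X)={3,4,5,6,7} D(V)={3,4,5,6,7}: no change
Constraint 2 (U != V) on D(U)={5,6,7} D(V)={3,4,5,6,7}: no change
Constraint 3 (U < V) on D(U)={5,6,7} D(V)={3,4,5,6,7}: U {5,6,7}->{5,6}; V {3,4,5,6,7}->{6,7}
So after constraint 3: D(V) = {6,7}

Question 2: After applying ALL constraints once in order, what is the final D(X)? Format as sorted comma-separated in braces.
Answer: {3,4,5,6,7}

Derivation:
Constraint 1 (X != V) on D(X)={3,4,5,6,7} D(V)={3,4,5,6,7}: no change
Constraint 2 (U != V) on D(U)={5,6,7} D(V)={3,4,5,6,7}: no change
Constraint 3 (U < V) on D(U)={5,6,7} D(V)={3,4,5,6,7}: U {5,6,7}->{5,6}; V {3,4,5,6,7}->{6,7}
Constraint 4 (X != V) on D(X)={3,4,5,6,7} D(V)={6,7}: no change
So after all 4 constraints: D(X) = {3,4,5,6,7}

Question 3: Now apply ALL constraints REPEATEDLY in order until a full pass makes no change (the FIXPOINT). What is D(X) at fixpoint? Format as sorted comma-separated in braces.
Answer: {3,4,5,6,7}

Derivation:
pass 0 (initial): D(X)={3,4,5,6,7}
pass 1: U {5,6,7}->{5,6}; V {3,4,5,6,7}->{6,7}
pass 2: no change
Fixpoint after 2 passes: D(X) = {3,4,5,6,7}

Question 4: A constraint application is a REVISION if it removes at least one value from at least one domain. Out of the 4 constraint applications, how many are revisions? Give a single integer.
Answer: 1

Derivation:
Constraint 1 (X != V) on D(X)={3,4,5,6,7} D(V)={3,4,5,6,7}: no change => not a revision
Constraint 2 (U != V) on D(U)={5,6,7} D(V)={3,4,5,6,7}: no change => not a revision
Constraint 3 (U < V) on D(U)={5,6,7} D(V)={3,4,5,6,7}: U {5,6,7}->{5,6}; V {3,4,5,6,7}->{6,7} => REVISION
Constraint 4 (X != V) on D(X)={3,4,5,6,7} D(V)={6,7}: no change => not a revision
Total revisions = 1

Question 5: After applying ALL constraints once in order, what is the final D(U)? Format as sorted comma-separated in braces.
Answer: {5,6}

Derivation:
Constraint 1 (X != V) on D(X)={3,4,5,6,7} D(V)={3,4,5,6,7}: no change
Constraint 2 (U != V) on D(U)={5,6,7} D(V)={3,4,5,6,7}: no change
Constraint 3 (U < V) on D(U)={5,6,7} D(V)={3,4,5,6,7}: U {5,6,7}->{5,6}; V {3,4,5,6,7}->{6,7}
Constraint 4 (X != V) on D(X)={3,4,5,6,7} D(V)={6,7}: no change
So after all 4 constraints: D(U) = {5,6}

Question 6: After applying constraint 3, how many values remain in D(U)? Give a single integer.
Answer: 2

Derivation:
Constraint 1 (X != V) on D(X)={3,4,5,6,7} D(V)={3,4,5,6,7}: no change
Constraint 2 (U != V) on D(U)={5,6,7} D(V)={3,4,5,6,7}: no change
Constraint 3 (U < V) on D(U)={5,6,7} D(V)={3,4,5,6,7}: U {5,6,7}->{5,6}; V {3,4,5,6,7}->{6,7}
So after constraint 3: D(U)={5,6}, size = 2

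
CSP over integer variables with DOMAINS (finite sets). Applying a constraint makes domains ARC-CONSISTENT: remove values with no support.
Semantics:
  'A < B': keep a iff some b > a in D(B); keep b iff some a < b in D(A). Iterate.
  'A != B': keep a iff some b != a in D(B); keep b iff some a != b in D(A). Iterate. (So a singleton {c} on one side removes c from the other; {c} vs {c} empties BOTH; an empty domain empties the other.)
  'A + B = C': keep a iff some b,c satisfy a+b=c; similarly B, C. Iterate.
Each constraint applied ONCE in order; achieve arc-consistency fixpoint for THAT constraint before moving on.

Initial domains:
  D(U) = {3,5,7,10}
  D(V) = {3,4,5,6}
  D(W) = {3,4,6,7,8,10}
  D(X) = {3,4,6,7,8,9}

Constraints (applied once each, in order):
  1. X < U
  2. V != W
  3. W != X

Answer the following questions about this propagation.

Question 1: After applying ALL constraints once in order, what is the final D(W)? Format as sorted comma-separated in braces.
Constraint 1 (X < U) on D(X)={3,4,6,7,8,9} D(U)={3,5,7,10}: U {3,5,7,10}->{5,7,10}
Constraint 2 (V != W) on D(V)={3,4,5,6} D(W)={3,4,6,7,8,10}: no change
Constraint 3 (W != X) on D(W)={3,4,6,7,8,10} D(X)={3,4,6,7,8,9}: no change
So after all 3 constraints: D(W) = {3,4,6,7,8,10}

Answer: {3,4,6,7,8,10}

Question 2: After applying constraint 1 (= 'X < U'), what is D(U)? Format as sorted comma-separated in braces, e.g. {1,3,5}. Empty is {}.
Answer: {5,7,10}

Derivation:
Constraint 1 (X < U) on D(X)={3,4,6,7,8,9} D(U)={3,5,7,10}: U {3,5,7,10}->{5,7,10}
So after constraint 1: D(U) = {5,7,10}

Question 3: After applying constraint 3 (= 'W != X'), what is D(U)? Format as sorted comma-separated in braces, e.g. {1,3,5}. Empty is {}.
Constraint 1 (X < U) on D(X)={3,4,6,7,8,9} D(U)={3,5,7,10}: U {3,5,7,10}->{5,7,10}
Constraint 2 (V != W) on D(V)={3,4,5,6} D(W)={3,4,6,7,8,10}: no change
Constraint 3 (W != X) on D(W)={3,4,6,7,8,10} D(X)={3,4,6,7,8,9}: no change
So after constraint 3: D(U) = {5,7,10}

Answer: {5,7,10}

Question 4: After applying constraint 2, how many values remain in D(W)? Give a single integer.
Constraint 1 (X < U) on D(X)={3,4,6,7,8,9} D(U)={3,5,7,10}: U {3,5,7,10}->{5,7,10}
Constraint 2 (V != W) on D(V)={3,4,5,6} D(W)={3,4,6,7,8,10}: no change
So after constraint 2: D(W)={3,4,6,7,8,10}, size = 6

Answer: 6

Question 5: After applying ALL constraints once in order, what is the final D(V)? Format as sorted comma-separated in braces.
Answer: {3,4,5,6}

Derivation:
Constraint 1 (X < U) on D(X)={3,4,6,7,8,9} D(U)={3,5,7,10}: U {3,5,7,10}->{5,7,10}
Constraint 2 (V != W) on D(V)={3,4,5,6} D(W)={3,4,6,7,8,10}: no change
Constraint 3 (W != X) on D(W)={3,4,6,7,8,10} D(X)={3,4,6,7,8,9}: no change
So after all 3 constraints: D(V) = {3,4,5,6}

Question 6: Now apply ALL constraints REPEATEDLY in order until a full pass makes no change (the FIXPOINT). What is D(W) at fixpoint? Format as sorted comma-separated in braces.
Answer: {3,4,6,7,8,10}

Derivation:
pass 0 (initial): D(W)={3,4,6,7,8,10}
pass 1: U {3,5,7,10}->{5,7,10}
pass 2: no change
Fixpoint after 2 passes: D(W) = {3,4,6,7,8,10}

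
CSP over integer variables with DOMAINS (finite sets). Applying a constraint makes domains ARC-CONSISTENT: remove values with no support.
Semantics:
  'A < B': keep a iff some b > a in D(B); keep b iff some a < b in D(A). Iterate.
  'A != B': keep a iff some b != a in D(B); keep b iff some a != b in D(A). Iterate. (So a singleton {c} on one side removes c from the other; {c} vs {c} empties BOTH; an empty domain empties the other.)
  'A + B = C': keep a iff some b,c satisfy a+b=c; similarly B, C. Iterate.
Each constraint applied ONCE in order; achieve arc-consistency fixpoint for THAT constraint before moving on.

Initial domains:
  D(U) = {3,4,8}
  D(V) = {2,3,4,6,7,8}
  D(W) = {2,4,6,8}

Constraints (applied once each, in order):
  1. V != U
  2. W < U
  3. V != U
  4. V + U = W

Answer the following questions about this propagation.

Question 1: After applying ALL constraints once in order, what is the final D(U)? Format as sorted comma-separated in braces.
Answer: {3,4}

Derivation:
Constraint 1 (V != U) on D(V)={2,3,4,6,7,8} D(U)={3,4,8}: no change
Constraint 2 (W < U) on D(W)={2,4,6,8} D(U)={3,4,8}: W {2,4,6,8}->{2,4,6}
Constraint 3 (V != U) on D(V)={2,3,4,6,7,8} D(U)={3,4,8}: no change
Constraint 4 (V + U = W) on D(V)={2,3,4,6,7,8} D(U)={3,4,8} D(W)={2,4,6}: V {2,3,4,6,7,8}->{2,3}; U {3,4,8}->{3,4}; W {2,4,6}->{6}
So after all 4 constraints: D(U) = {3,4}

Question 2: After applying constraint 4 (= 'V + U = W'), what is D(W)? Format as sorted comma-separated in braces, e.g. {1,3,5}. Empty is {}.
Answer: {6}

Derivation:
Constraint 1 (V != U) on D(V)={2,3,4,6,7,8} D(U)={3,4,8}: no change
Constraint 2 (W < U) on D(W)={2,4,6,8} D(U)={3,4,8}: W {2,4,6,8}->{2,4,6}
Constraint 3 (V != U) on D(V)={2,3,4,6,7,8} D(U)={3,4,8}: no change
Constraint 4 (V + U = W) on D(V)={2,3,4,6,7,8} D(U)={3,4,8} D(W)={2,4,6}: V {2,3,4,6,7,8}->{2,3}; U {3,4,8}->{3,4}; W {2,4,6}->{6}
So after constraint 4: D(W) = {6}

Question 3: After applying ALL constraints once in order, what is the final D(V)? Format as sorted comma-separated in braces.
Answer: {2,3}

Derivation:
Constraint 1 (V != U) on D(V)={2,3,4,6,7,8} D(U)={3,4,8}: no change
Constraint 2 (W < U) on D(W)={2,4,6,8} D(U)={3,4,8}: W {2,4,6,8}->{2,4,6}
Constraint 3 (V != U) on D(V)={2,3,4,6,7,8} D(U)={3,4,8}: no change
Constraint 4 (V + U = W) on D(V)={2,3,4,6,7,8} D(U)={3,4,8} D(W)={2,4,6}: V {2,3,4,6,7,8}->{2,3}; U {3,4,8}->{3,4}; W {2,4,6}->{6}
So after all 4 constraints: D(V) = {2,3}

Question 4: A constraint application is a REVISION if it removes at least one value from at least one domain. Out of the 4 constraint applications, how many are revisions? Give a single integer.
Constraint 1 (V != U) on D(V)={2,3,4,6,7,8} D(U)={3,4,8}: no change => not a revision
Constraint 2 (W < U) on D(W)={2,4,6,8} D(U)={3,4,8}: W {2,4,6,8}->{2,4,6} => REVISION
Constraint 3 (V != U) on D(V)={2,3,4,6,7,8} D(U)={3,4,8}: no change => not a revision
Constraint 4 (V + U = W) on D(V)={2,3,4,6,7,8} D(U)={3,4,8} D(W)={2,4,6}: V {2,3,4,6,7,8}->{2,3}; U {3,4,8}->{3,4}; W {2,4,6}->{6} => REVISION
Total revisions = 2

Answer: 2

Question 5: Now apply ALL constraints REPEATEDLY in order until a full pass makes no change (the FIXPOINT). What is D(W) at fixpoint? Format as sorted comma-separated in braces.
pass 0 (initial): D(W)={2,4,6,8}
pass 1: U {3,4,8}->{3,4}; V {2,3,4,6,7,8}->{2,3}; W {2,4,6,8}->{6}
pass 2: U {3,4}->{}; V {2,3}->{}; W {6}->{}
pass 3: no change
Fixpoint after 3 passes: D(W) = {}

Answer: {}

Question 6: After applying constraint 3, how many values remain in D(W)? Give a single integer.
Constraint 1 (V != U) on D(V)={2,3,4,6,7,8} D(U)={3,4,8}: no change
Constraint 2 (W < U) on D(W)={2,4,6,8} D(U)={3,4,8}: W {2,4,6,8}->{2,4,6}
Constraint 3 (V != U) on D(V)={2,3,4,6,7,8} D(U)={3,4,8}: no change
So after constraint 3: D(W)={2,4,6}, size = 3

Answer: 3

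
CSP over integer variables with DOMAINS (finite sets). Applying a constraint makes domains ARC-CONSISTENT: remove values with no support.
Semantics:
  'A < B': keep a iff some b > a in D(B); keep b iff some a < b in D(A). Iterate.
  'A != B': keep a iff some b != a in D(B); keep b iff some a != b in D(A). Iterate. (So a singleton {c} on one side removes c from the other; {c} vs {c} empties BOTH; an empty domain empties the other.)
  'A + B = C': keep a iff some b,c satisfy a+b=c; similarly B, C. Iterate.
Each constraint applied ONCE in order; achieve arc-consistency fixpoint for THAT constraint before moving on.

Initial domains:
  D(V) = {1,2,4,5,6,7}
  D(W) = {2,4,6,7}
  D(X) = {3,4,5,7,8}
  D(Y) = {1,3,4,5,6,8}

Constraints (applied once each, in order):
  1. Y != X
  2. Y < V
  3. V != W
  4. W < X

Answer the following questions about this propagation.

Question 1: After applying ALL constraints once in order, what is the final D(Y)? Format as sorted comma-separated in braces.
Answer: {1,3,4,5,6}

Derivation:
Constraint 1 (Y != X) on D(Y)={1,3,4,5,6,8} D(X)={3,4,5,7,8}: no change
Constraint 2 (Y < V) on D(Y)={1,3,4,5,6,8} D(V)={1,2,4,5,6,7}: Y {1,3,4,5,6,8}->{1,3,4,5,6}; V {1,2,4,5,6,7}->{2,4,5,6,7}
Constraint 3 (V != W) on D(V)={2,4,5,6,7} D(W)={2,4,6,7}: no change
Constraint 4 (W < X) on D(W)={2,4,6,7} D(X)={3,4,5,7,8}: no change
So after all 4 constraints: D(Y) = {1,3,4,5,6}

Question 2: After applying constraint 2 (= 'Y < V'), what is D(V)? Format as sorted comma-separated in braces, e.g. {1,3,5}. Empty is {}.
Constraint 1 (Y != X) on D(Y)={1,3,4,5,6,8} D(X)={3,4,5,7,8}: no change
Constraint 2 (Y < V) on D(Y)={1,3,4,5,6,8} D(V)={1,2,4,5,6,7}: Y {1,3,4,5,6,8}->{1,3,4,5,6}; V {1,2,4,5,6,7}->{2,4,5,6,7}
So after constraint 2: D(V) = {2,4,5,6,7}

Answer: {2,4,5,6,7}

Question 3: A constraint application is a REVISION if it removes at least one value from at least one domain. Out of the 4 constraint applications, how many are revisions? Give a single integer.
Constraint 1 (Y != X) on D(Y)={1,3,4,5,6,8} D(X)={3,4,5,7,8}: no change => not a revision
Constraint 2 (Y < V) on D(Y)={1,3,4,5,6,8} D(V)={1,2,4,5,6,7}: Y {1,3,4,5,6,8}->{1,3,4,5,6}; V {1,2,4,5,6,7}->{2,4,5,6,7} => REVISION
Constraint 3 (V != W) on D(V)={2,4,5,6,7} D(W)={2,4,6,7}: no change => not a revision
Constraint 4 (W < X) on D(W)={2,4,6,7} D(X)={3,4,5,7,8}: no change => not a revision
Total revisions = 1

Answer: 1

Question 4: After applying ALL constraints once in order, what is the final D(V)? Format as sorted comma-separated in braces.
Answer: {2,4,5,6,7}

Derivation:
Constraint 1 (Y != X) on D(Y)={1,3,4,5,6,8} D(X)={3,4,5,7,8}: no change
Constraint 2 (Y < V) on D(Y)={1,3,4,5,6,8} D(V)={1,2,4,5,6,7}: Y {1,3,4,5,6,8}->{1,3,4,5,6}; V {1,2,4,5,6,7}->{2,4,5,6,7}
Constraint 3 (V != W) on D(V)={2,4,5,6,7} D(W)={2,4,6,7}: no change
Constraint 4 (W < X) on D(W)={2,4,6,7} D(X)={3,4,5,7,8}: no change
So after all 4 constraints: D(V) = {2,4,5,6,7}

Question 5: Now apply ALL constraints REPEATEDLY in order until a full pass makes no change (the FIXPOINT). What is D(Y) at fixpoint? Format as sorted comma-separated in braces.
Answer: {1,3,4,5,6}

Derivation:
pass 0 (initial): D(Y)={1,3,4,5,6,8}
pass 1: V {1,2,4,5,6,7}->{2,4,5,6,7}; Y {1,3,4,5,6,8}->{1,3,4,5,6}
pass 2: no change
Fixpoint after 2 passes: D(Y) = {1,3,4,5,6}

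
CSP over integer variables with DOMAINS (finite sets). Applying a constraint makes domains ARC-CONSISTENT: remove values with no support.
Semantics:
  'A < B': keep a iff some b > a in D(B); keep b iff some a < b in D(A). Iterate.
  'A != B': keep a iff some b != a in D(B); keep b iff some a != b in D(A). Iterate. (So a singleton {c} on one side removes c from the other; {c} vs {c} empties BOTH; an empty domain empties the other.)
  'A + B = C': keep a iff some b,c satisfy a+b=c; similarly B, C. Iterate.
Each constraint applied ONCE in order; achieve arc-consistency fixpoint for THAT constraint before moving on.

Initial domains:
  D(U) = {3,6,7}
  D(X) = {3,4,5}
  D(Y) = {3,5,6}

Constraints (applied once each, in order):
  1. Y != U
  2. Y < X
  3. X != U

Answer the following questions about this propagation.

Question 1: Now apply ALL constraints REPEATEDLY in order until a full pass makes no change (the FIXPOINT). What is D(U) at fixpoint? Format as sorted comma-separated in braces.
pass 0 (initial): D(U)={3,6,7}
pass 1: X {3,4,5}->{4,5}; Y {3,5,6}->{3}
pass 2: U {3,6,7}->{6,7}
pass 3: no change
Fixpoint after 3 passes: D(U) = {6,7}

Answer: {6,7}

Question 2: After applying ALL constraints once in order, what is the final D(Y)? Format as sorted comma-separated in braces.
Answer: {3}

Derivation:
Constraint 1 (Y != U) on D(Y)={3,5,6} D(U)={3,6,7}: no change
Constraint 2 (Y < X) on D(Y)={3,5,6} D(X)={3,4,5}: Y {3,5,6}->{3}; X {3,4,5}->{4,5}
Constraint 3 (X != U) on D(X)={4,5} D(U)={3,6,7}: no change
So after all 3 constraints: D(Y) = {3}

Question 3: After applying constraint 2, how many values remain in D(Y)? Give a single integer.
Constraint 1 (Y != U) on D(Y)={3,5,6} D(U)={3,6,7}: no change
Constraint 2 (Y < X) on D(Y)={3,5,6} D(X)={3,4,5}: Y {3,5,6}->{3}; X {3,4,5}->{4,5}
So after constraint 2: D(Y)={3}, size = 1

Answer: 1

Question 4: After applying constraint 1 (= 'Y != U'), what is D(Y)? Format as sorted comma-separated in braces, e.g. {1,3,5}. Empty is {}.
Constraint 1 (Y != U) on D(Y)={3,5,6} D(U)={3,6,7}: no change
So after constraint 1: D(Y) = {3,5,6}

Answer: {3,5,6}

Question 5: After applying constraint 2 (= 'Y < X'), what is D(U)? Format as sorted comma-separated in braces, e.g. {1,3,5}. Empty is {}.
Answer: {3,6,7}

Derivation:
Constraint 1 (Y != U) on D(Y)={3,5,6} D(U)={3,6,7}: no change
Constraint 2 (Y < X) on D(Y)={3,5,6} D(X)={3,4,5}: Y {3,5,6}->{3}; X {3,4,5}->{4,5}
So after constraint 2: D(U) = {3,6,7}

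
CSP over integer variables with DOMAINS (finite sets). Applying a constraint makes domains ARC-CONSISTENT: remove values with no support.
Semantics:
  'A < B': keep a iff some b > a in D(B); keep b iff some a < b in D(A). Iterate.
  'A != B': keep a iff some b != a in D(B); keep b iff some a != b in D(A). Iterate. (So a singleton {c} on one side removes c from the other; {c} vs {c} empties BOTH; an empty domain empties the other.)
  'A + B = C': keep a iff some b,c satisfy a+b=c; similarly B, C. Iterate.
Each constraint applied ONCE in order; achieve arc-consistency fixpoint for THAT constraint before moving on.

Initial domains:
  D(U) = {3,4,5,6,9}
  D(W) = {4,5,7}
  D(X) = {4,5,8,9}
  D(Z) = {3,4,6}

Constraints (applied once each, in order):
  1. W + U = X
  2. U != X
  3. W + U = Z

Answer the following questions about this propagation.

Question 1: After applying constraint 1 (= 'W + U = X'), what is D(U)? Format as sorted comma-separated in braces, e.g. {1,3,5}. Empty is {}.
Constraint 1 (W + U = X) on D(W)={4,5,7} D(U)={3,4,5,6,9} D(X)={4,5,8,9}: W {4,5,7}->{4,5}; U {3,4,5,6,9}->{3,4,5}; X {4,5,8,9}->{8,9}
So after constraint 1: D(U) = {3,4,5}

Answer: {3,4,5}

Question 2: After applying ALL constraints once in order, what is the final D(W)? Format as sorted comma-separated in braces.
Constraint 1 (W + U = X) on D(W)={4,5,7} D(U)={3,4,5,6,9} D(X)={4,5,8,9}: W {4,5,7}->{4,5}; U {3,4,5,6,9}->{3,4,5}; X {4,5,8,9}->{8,9}
Constraint 2 (U != X) on D(U)={3,4,5} D(X)={8,9}: no change
Constraint 3 (W + U = Z) on D(W)={4,5} D(U)={3,4,5} D(Z)={3,4,6}: W {4,5}->{}; U {3,4,5}->{}; Z {3,4,6}->{}
So after all 3 constraints: D(W) = {}

Answer: {}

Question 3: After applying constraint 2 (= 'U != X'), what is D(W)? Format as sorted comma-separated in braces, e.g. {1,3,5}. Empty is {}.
Constraint 1 (W + U = X) on D(W)={4,5,7} D(U)={3,4,5,6,9} D(X)={4,5,8,9}: W {4,5,7}->{4,5}; U {3,4,5,6,9}->{3,4,5}; X {4,5,8,9}->{8,9}
Constraint 2 (U != X) on D(U)={3,4,5} D(X)={8,9}: no change
So after constraint 2: D(W) = {4,5}

Answer: {4,5}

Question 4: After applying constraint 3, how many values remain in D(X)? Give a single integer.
Answer: 2

Derivation:
Constraint 1 (W + U = X) on D(W)={4,5,7} D(U)={3,4,5,6,9} D(X)={4,5,8,9}: W {4,5,7}->{4,5}; U {3,4,5,6,9}->{3,4,5}; X {4,5,8,9}->{8,9}
Constraint 2 (U != X) on D(U)={3,4,5} D(X)={8,9}: no change
Constraint 3 (W + U = Z) on D(W)={4,5} D(U)={3,4,5} D(Z)={3,4,6}: W {4,5}->{}; U {3,4,5}->{}; Z {3,4,6}->{}
So after constraint 3: D(X)={8,9}, size = 2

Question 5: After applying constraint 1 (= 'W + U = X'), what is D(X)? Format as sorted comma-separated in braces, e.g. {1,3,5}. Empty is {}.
Constraint 1 (W + U = X) on D(W)={4,5,7} D(U)={3,4,5,6,9} D(X)={4,5,8,9}: W {4,5,7}->{4,5}; U {3,4,5,6,9}->{3,4,5}; X {4,5,8,9}->{8,9}
So after constraint 1: D(X) = {8,9}

Answer: {8,9}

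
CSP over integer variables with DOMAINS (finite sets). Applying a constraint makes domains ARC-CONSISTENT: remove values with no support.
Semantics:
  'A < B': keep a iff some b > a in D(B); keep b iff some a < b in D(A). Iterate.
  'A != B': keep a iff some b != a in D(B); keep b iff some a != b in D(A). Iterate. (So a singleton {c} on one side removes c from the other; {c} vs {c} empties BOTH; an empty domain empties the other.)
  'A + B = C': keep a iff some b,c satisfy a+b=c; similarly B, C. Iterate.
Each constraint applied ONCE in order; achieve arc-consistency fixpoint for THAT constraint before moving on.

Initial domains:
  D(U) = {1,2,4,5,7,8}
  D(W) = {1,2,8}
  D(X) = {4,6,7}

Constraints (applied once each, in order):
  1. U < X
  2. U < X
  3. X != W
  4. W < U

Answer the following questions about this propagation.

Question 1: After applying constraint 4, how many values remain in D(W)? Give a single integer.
Answer: 2

Derivation:
Constraint 1 (U < X) on D(U)={1,2,4,5,7,8} D(X)={4,6,7}: U {1,2,4,5,7,8}->{1,2,4,5}
Constraint 2 (U < X) on D(U)={1,2,4,5} D(X)={4,6,7}: no change
Constraint 3 (X != W) on D(X)={4,6,7} D(W)={1,2,8}: no change
Constraint 4 (W < U) on D(W)={1,2,8} D(U)={1,2,4,5}: W {1,2,8}->{1,2}; U {1,2,4,5}->{2,4,5}
So after constraint 4: D(W)={1,2}, size = 2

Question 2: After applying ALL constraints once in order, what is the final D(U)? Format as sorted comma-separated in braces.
Answer: {2,4,5}

Derivation:
Constraint 1 (U < X) on D(U)={1,2,4,5,7,8} D(X)={4,6,7}: U {1,2,4,5,7,8}->{1,2,4,5}
Constraint 2 (U < X) on D(U)={1,2,4,5} D(X)={4,6,7}: no change
Constraint 3 (X != W) on D(X)={4,6,7} D(W)={1,2,8}: no change
Constraint 4 (W < U) on D(W)={1,2,8} D(U)={1,2,4,5}: W {1,2,8}->{1,2}; U {1,2,4,5}->{2,4,5}
So after all 4 constraints: D(U) = {2,4,5}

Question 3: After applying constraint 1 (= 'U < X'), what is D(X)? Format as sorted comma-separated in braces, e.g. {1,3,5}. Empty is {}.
Answer: {4,6,7}

Derivation:
Constraint 1 (U < X) on D(U)={1,2,4,5,7,8} D(X)={4,6,7}: U {1,2,4,5,7,8}->{1,2,4,5}
So after constraint 1: D(X) = {4,6,7}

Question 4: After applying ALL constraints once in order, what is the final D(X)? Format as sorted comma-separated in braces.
Answer: {4,6,7}

Derivation:
Constraint 1 (U < X) on D(U)={1,2,4,5,7,8} D(X)={4,6,7}: U {1,2,4,5,7,8}->{1,2,4,5}
Constraint 2 (U < X) on D(U)={1,2,4,5} D(X)={4,6,7}: no change
Constraint 3 (X != W) on D(X)={4,6,7} D(W)={1,2,8}: no change
Constraint 4 (W < U) on D(W)={1,2,8} D(U)={1,2,4,5}: W {1,2,8}->{1,2}; U {1,2,4,5}->{2,4,5}
So after all 4 constraints: D(X) = {4,6,7}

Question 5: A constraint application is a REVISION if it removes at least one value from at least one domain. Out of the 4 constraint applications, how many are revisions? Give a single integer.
Constraint 1 (U < X) on D(U)={1,2,4,5,7,8} D(X)={4,6,7}: U {1,2,4,5,7,8}->{1,2,4,5} => REVISION
Constraint 2 (U < X) on D(U)={1,2,4,5} D(X)={4,6,7}: no change => not a revision
Constraint 3 (X != W) on D(X)={4,6,7} D(W)={1,2,8}: no change => not a revision
Constraint 4 (W < U) on D(W)={1,2,8} D(U)={1,2,4,5}: W {1,2,8}->{1,2}; U {1,2,4,5}->{2,4,5} => REVISION
Total revisions = 2

Answer: 2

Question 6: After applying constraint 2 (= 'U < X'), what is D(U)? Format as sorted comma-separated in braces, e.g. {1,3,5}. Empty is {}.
Constraint 1 (U < X) on D(U)={1,2,4,5,7,8} D(X)={4,6,7}: U {1,2,4,5,7,8}->{1,2,4,5}
Constraint 2 (U < X) on D(U)={1,2,4,5} D(X)={4,6,7}: no change
So after constraint 2: D(U) = {1,2,4,5}

Answer: {1,2,4,5}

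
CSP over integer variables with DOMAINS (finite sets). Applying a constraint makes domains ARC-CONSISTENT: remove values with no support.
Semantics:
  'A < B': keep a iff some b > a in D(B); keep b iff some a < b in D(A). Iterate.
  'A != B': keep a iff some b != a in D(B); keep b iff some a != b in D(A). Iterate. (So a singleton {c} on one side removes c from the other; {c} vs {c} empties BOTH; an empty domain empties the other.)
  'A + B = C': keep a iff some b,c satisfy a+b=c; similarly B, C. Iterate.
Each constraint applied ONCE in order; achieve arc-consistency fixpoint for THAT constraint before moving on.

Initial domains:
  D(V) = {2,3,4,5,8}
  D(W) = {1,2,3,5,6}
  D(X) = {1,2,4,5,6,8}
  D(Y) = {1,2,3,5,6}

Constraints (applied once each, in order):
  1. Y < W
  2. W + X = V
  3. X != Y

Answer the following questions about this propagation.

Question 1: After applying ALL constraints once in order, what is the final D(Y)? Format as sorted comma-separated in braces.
Constraint 1 (Y < W) on D(Y)={1,2,3,5,6} D(W)={1,2,3,5,6}: Y {1,2,3,5,6}->{1,2,3,5}; W {1,2,3,5,6}->{2,3,5,6}
Constraint 2 (W + X = V) on D(W)={2,3,5,6} D(X)={1,2,4,5,6,8} D(V)={2,3,4,5,8}: W {2,3,5,6}->{2,3,6}; X {1,2,4,5,6,8}->{1,2,5,6}; V {2,3,4,5,8}->{3,4,5,8}
Constraint 3 (X != Y) on D(X)={1,2,5,6} D(Y)={1,2,3,5}: no change
So after all 3 constraints: D(Y) = {1,2,3,5}

Answer: {1,2,3,5}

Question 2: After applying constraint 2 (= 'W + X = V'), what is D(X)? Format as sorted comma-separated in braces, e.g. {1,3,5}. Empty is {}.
Answer: {1,2,5,6}

Derivation:
Constraint 1 (Y < W) on D(Y)={1,2,3,5,6} D(W)={1,2,3,5,6}: Y {1,2,3,5,6}->{1,2,3,5}; W {1,2,3,5,6}->{2,3,5,6}
Constraint 2 (W + X = V) on D(W)={2,3,5,6} D(X)={1,2,4,5,6,8} D(V)={2,3,4,5,8}: W {2,3,5,6}->{2,3,6}; X {1,2,4,5,6,8}->{1,2,5,6}; V {2,3,4,5,8}->{3,4,5,8}
So after constraint 2: D(X) = {1,2,5,6}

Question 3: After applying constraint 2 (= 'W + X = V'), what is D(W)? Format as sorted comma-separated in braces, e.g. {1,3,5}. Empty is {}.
Constraint 1 (Y < W) on D(Y)={1,2,3,5,6} D(W)={1,2,3,5,6}: Y {1,2,3,5,6}->{1,2,3,5}; W {1,2,3,5,6}->{2,3,5,6}
Constraint 2 (W + X = V) on D(W)={2,3,5,6} D(X)={1,2,4,5,6,8} D(V)={2,3,4,5,8}: W {2,3,5,6}->{2,3,6}; X {1,2,4,5,6,8}->{1,2,5,6}; V {2,3,4,5,8}->{3,4,5,8}
So after constraint 2: D(W) = {2,3,6}

Answer: {2,3,6}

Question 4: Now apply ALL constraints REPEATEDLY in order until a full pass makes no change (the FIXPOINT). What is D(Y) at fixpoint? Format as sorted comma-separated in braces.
pass 0 (initial): D(Y)={1,2,3,5,6}
pass 1: V {2,3,4,5,8}->{3,4,5,8}; W {1,2,3,5,6}->{2,3,6}; X {1,2,4,5,6,8}->{1,2,5,6}; Y {1,2,3,5,6}->{1,2,3,5}
pass 2: no change
Fixpoint after 2 passes: D(Y) = {1,2,3,5}

Answer: {1,2,3,5}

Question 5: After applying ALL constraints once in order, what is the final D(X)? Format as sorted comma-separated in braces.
Constraint 1 (Y < W) on D(Y)={1,2,3,5,6} D(W)={1,2,3,5,6}: Y {1,2,3,5,6}->{1,2,3,5}; W {1,2,3,5,6}->{2,3,5,6}
Constraint 2 (W + X = V) on D(W)={2,3,5,6} D(X)={1,2,4,5,6,8} D(V)={2,3,4,5,8}: W {2,3,5,6}->{2,3,6}; X {1,2,4,5,6,8}->{1,2,5,6}; V {2,3,4,5,8}->{3,4,5,8}
Constraint 3 (X != Y) on D(X)={1,2,5,6} D(Y)={1,2,3,5}: no change
So after all 3 constraints: D(X) = {1,2,5,6}

Answer: {1,2,5,6}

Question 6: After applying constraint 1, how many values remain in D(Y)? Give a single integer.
Constraint 1 (Y < W) on D(Y)={1,2,3,5,6} D(W)={1,2,3,5,6}: Y {1,2,3,5,6}->{1,2,3,5}; W {1,2,3,5,6}->{2,3,5,6}
So after constraint 1: D(Y)={1,2,3,5}, size = 4

Answer: 4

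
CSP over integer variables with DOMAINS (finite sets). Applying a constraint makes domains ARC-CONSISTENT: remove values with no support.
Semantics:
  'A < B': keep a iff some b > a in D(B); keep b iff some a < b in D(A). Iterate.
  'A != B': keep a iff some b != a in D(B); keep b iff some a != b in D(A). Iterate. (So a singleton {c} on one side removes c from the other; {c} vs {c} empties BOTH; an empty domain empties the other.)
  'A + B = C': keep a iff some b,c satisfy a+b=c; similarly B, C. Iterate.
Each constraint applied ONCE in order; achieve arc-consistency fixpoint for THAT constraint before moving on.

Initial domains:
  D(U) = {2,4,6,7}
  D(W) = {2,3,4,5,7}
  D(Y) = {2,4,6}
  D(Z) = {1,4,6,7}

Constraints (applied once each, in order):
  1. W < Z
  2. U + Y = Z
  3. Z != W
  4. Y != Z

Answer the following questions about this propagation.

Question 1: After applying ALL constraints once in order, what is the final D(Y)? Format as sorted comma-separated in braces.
Constraint 1 (W < Z) on D(W)={2,3,4,5,7} D(Z)={1,4,6,7}: W {2,3,4,5,7}->{2,3,4,5}; Z {1,4,6,7}->{4,6,7}
Constraint 2 (U + Y = Z) on D(U)={2,4,6,7} D(Y)={2,4,6} D(Z)={4,6,7}: U {2,4,6,7}->{2,4}; Y {2,4,6}->{2,4}; Z {4,6,7}->{4,6}
Constraint 3 (Z != W) on D(Z)={4,6} D(W)={2,3,4,5}: no change
Constraint 4 (Y != Z) on D(Y)={2,4} D(Z)={4,6}: no change
So after all 4 constraints: D(Y) = {2,4}

Answer: {2,4}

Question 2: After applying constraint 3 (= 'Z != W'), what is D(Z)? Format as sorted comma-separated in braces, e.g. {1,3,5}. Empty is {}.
Answer: {4,6}

Derivation:
Constraint 1 (W < Z) on D(W)={2,3,4,5,7} D(Z)={1,4,6,7}: W {2,3,4,5,7}->{2,3,4,5}; Z {1,4,6,7}->{4,6,7}
Constraint 2 (U + Y = Z) on D(U)={2,4,6,7} D(Y)={2,4,6} D(Z)={4,6,7}: U {2,4,6,7}->{2,4}; Y {2,4,6}->{2,4}; Z {4,6,7}->{4,6}
Constraint 3 (Z != W) on D(Z)={4,6} D(W)={2,3,4,5}: no change
So after constraint 3: D(Z) = {4,6}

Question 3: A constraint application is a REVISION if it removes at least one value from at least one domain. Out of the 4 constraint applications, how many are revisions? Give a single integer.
Answer: 2

Derivation:
Constraint 1 (W < Z) on D(W)={2,3,4,5,7} D(Z)={1,4,6,7}: W {2,3,4,5,7}->{2,3,4,5}; Z {1,4,6,7}->{4,6,7} => REVISION
Constraint 2 (U + Y = Z) on D(U)={2,4,6,7} D(Y)={2,4,6} D(Z)={4,6,7}: U {2,4,6,7}->{2,4}; Y {2,4,6}->{2,4}; Z {4,6,7}->{4,6} => REVISION
Constraint 3 (Z != W) on D(Z)={4,6} D(W)={2,3,4,5}: no change => not a revision
Constraint 4 (Y != Z) on D(Y)={2,4} D(Z)={4,6}: no change => not a revision
Total revisions = 2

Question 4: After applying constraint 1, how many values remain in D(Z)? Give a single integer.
Answer: 3

Derivation:
Constraint 1 (W < Z) on D(W)={2,3,4,5,7} D(Z)={1,4,6,7}: W {2,3,4,5,7}->{2,3,4,5}; Z {1,4,6,7}->{4,6,7}
So after constraint 1: D(Z)={4,6,7}, size = 3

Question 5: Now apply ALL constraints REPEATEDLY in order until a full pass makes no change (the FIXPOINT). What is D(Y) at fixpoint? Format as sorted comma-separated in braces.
Answer: {2,4}

Derivation:
pass 0 (initial): D(Y)={2,4,6}
pass 1: U {2,4,6,7}->{2,4}; W {2,3,4,5,7}->{2,3,4,5}; Y {2,4,6}->{2,4}; Z {1,4,6,7}->{4,6}
pass 2: no change
Fixpoint after 2 passes: D(Y) = {2,4}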